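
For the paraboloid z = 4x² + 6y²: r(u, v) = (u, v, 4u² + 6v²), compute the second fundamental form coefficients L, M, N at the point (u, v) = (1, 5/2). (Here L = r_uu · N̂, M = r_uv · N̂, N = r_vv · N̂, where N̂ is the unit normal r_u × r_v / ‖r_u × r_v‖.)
L = 8*sqrt(965)/965;  M = 0;  N = 12*sqrt(965)/965

Compute the unit normal N̂(u, v) = (-8*u/sqrt(64*u^2 + 144*v^2 + 1), -12*v/sqrt(64*u^2 + 144*v^2 + 1), 1/sqrt(64*u^2 + 144*v^2 + 1)), and the second partials r_uu, r_uv, r_vv. Take dot products:
  L(u, v) = r_uu · N̂ = 8/sqrt(64*u^2 + 144*v^2 + 1),
  M(u, v) = r_uv · N̂ = 0,
  N(u, v) = r_vv · N̂ = 12/sqrt(64*u^2 + 144*v^2 + 1).
Evaluating at (u, v) = (1, 5/2):
  L = 8*sqrt(965)/965, M = 0, N = 12*sqrt(965)/965.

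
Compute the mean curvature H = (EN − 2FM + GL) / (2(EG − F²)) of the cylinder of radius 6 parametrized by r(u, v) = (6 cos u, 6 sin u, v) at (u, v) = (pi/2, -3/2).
H = -1/12

With E = 36, F = 0, G = 1, L = -6, M = 0, N = 0, assemble
  H = (EN − 2FM + GL) / (2(EG − F²)) = -1/12.
At (u, v) = (pi/2, -3/2): H = -1/12.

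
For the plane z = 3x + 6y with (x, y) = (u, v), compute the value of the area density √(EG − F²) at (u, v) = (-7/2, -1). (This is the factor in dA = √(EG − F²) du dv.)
√(EG − F²)|_{(-7/2, -1)} = sqrt(46)

E = 10, F = 18, G = 37, so EG − F² = 46. Taking the positive square root: √(EG − F²) = sqrt(46). At (u, v) = (-7/2, -1): sqrt(46).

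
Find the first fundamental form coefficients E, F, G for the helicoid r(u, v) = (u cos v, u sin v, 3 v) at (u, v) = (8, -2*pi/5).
E = 1;  F = 0;  G = 73

Partials: r_u = (cos(v), sin(v), 0), r_v = (-u*sin(v), u*cos(v), 3). As functions of (u, v):
  E = r_u · r_u = 1,
  F = r_u · r_v = 0,
  G = r_v · r_v = u^2 + 9.
Evaluating at (u, v) = (8, -2*pi/5): E = 1, F = 0, G = 73.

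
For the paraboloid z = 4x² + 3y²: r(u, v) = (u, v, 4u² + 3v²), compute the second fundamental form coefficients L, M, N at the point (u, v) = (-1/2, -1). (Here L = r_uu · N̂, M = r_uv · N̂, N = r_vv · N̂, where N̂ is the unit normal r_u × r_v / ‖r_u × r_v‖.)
L = 8*sqrt(53)/53;  M = 0;  N = 6*sqrt(53)/53

Compute the unit normal N̂(u, v) = (-8*u/sqrt(64*u^2 + 36*v^2 + 1), -6*v/sqrt(64*u^2 + 36*v^2 + 1), 1/sqrt(64*u^2 + 36*v^2 + 1)), and the second partials r_uu, r_uv, r_vv. Take dot products:
  L(u, v) = r_uu · N̂ = 8/sqrt(64*u^2 + 36*v^2 + 1),
  M(u, v) = r_uv · N̂ = 0,
  N(u, v) = r_vv · N̂ = 6/sqrt(64*u^2 + 36*v^2 + 1).
Evaluating at (u, v) = (-1/2, -1):
  L = 8*sqrt(53)/53, M = 0, N = 6*sqrt(53)/53.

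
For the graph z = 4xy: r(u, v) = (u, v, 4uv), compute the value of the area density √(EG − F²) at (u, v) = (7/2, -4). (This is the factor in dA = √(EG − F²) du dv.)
√(EG − F²)|_{(7/2, -4)} = sqrt(453)

E = 16*v^2 + 1, F = 16*u*v, G = 16*u^2 + 1, so EG − F² = 16*u^2 + 16*v^2 + 1. Taking the positive square root: √(EG − F²) = sqrt(16*u^2 + 16*v^2 + 1). At (u, v) = (7/2, -4): sqrt(453).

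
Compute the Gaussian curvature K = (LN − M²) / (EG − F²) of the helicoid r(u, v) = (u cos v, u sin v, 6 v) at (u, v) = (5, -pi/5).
K = -36/3721

Coefficients of the first fundamental form: E = 1, F = 0, G = u^2 + 36.
Coefficients of the second fundamental form: L = 0, M = -6/sqrt(u^2 + 36), N = 0.
Assemble K = (LN − M²)/(EG − F²) = -36/(u^2 + 36)^2. At (u, v) = (5, -pi/5): K = -36/3721.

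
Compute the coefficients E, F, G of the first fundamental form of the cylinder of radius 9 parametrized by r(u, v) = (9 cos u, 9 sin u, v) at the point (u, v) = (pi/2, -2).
E = 81;  F = 0;  G = 1

Partials: r_u = (-9*sin(u), 9*cos(u), 0), r_v = (0, 0, 1). As functions of (u, v):
  E = r_u · r_u = 81,
  F = r_u · r_v = 0,
  G = r_v · r_v = 1.
Evaluating at (u, v) = (pi/2, -2): E = 81, F = 0, G = 1.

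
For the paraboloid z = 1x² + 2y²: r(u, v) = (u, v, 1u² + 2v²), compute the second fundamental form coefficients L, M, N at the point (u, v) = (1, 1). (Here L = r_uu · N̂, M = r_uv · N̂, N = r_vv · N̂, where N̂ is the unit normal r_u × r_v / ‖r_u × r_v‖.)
L = 2*sqrt(21)/21;  M = 0;  N = 4*sqrt(21)/21

Compute the unit normal N̂(u, v) = (-2*u/sqrt(4*u^2 + 16*v^2 + 1), -4*v/sqrt(4*u^2 + 16*v^2 + 1), 1/sqrt(4*u^2 + 16*v^2 + 1)), and the second partials r_uu, r_uv, r_vv. Take dot products:
  L(u, v) = r_uu · N̂ = 2/sqrt(4*u^2 + 16*v^2 + 1),
  M(u, v) = r_uv · N̂ = 0,
  N(u, v) = r_vv · N̂ = 4/sqrt(4*u^2 + 16*v^2 + 1).
Evaluating at (u, v) = (1, 1):
  L = 2*sqrt(21)/21, M = 0, N = 4*sqrt(21)/21.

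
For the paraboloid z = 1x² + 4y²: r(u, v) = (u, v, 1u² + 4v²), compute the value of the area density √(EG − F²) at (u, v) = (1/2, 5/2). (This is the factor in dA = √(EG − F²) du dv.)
√(EG − F²)|_{(1/2, 5/2)} = sqrt(402)

E = 4*u^2 + 1, F = 16*u*v, G = 64*v^2 + 1, so EG − F² = 4*u^2 + 64*v^2 + 1. Taking the positive square root: √(EG − F²) = sqrt(4*u^2 + 64*v^2 + 1). At (u, v) = (1/2, 5/2): sqrt(402).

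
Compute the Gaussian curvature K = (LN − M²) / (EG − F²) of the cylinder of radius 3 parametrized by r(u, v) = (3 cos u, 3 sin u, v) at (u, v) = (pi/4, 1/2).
K = 0

Coefficients of the first fundamental form: E = 9, F = 0, G = 1.
Coefficients of the second fundamental form: L = -3, M = 0, N = 0.
Assemble K = (LN − M²)/(EG − F²) = 0. At (u, v) = (pi/4, 1/2): K = 0.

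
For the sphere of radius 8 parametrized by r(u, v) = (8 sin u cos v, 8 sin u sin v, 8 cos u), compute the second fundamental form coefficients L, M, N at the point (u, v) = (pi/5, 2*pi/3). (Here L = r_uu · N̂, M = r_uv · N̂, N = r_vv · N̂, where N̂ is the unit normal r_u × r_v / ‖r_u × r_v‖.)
L = -8;  M = 0;  N = -5 + sqrt(5)

Compute the unit normal N̂(u, v) = (sin(u)^2*cos(v)/Abs(sin(u)), sin(u)^2*sin(v)/Abs(sin(u)), sin(2*u)/(2*Abs(sin(u)))), and the second partials r_uu, r_uv, r_vv. Take dot products:
  L(u, v) = r_uu · N̂ = -8*sin(u)/Abs(sin(u)),
  M(u, v) = r_uv · N̂ = 0,
  N(u, v) = r_vv · N̂ = -8*sin(u)^3/Abs(sin(u)).
Evaluating at (u, v) = (pi/5, 2*pi/3):
  L = -8, M = 0, N = -5 + sqrt(5).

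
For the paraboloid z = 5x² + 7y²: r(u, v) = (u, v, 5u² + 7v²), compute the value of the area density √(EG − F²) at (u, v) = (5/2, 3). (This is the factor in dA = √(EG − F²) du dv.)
√(EG − F²)|_{(5/2, 3)} = sqrt(2390)

E = 100*u^2 + 1, F = 140*u*v, G = 196*v^2 + 1, so EG − F² = 100*u^2 + 196*v^2 + 1. Taking the positive square root: √(EG − F²) = sqrt(100*u^2 + 196*v^2 + 1). At (u, v) = (5/2, 3): sqrt(2390).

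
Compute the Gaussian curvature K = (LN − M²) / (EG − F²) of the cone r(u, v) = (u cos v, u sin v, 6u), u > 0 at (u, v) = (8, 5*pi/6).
K = 0

Coefficients of the first fundamental form: E = 37, F = 0, G = u^2.
Coefficients of the second fundamental form: L = 0, M = 0, N = 6*sqrt(37)*u^2/(37*Abs(u)).
Assemble K = (LN − M²)/(EG − F²) = 0. At (u, v) = (8, 5*pi/6): K = 0.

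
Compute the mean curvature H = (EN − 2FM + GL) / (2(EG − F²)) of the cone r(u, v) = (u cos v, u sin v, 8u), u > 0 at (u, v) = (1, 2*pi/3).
H = 4*sqrt(65)/65

With E = 65, F = 0, G = u^2, L = 0, M = 0, N = 8*sqrt(65)*u^2/(65*Abs(u)), assemble
  H = (EN − 2FM + GL) / (2(EG − F²)) = 4*sqrt(65)/(65*Abs(u)).
At (u, v) = (1, 2*pi/3): H = 4*sqrt(65)/65.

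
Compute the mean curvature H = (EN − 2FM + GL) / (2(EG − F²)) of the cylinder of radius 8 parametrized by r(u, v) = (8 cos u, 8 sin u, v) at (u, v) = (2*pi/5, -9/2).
H = -1/16

With E = 64, F = 0, G = 1, L = -8, M = 0, N = 0, assemble
  H = (EN − 2FM + GL) / (2(EG − F²)) = -1/16.
At (u, v) = (2*pi/5, -9/2): H = -1/16.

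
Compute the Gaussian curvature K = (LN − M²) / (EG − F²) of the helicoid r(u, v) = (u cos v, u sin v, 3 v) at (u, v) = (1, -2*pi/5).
K = -9/100

Coefficients of the first fundamental form: E = 1, F = 0, G = u^2 + 9.
Coefficients of the second fundamental form: L = 0, M = -3/sqrt(u^2 + 9), N = 0.
Assemble K = (LN − M²)/(EG − F²) = -9/(u^2 + 9)^2. At (u, v) = (1, -2*pi/5): K = -9/100.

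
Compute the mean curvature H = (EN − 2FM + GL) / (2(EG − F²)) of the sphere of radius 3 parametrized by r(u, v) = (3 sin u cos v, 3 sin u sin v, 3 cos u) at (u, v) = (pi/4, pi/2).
H = -1/3

With E = 9, F = 0, G = 9*sin(u)^2, L = -3*sin(u)/Abs(sin(u)), M = 0, N = -3*sin(u)^3/Abs(sin(u)), assemble
  H = (EN − 2FM + GL) / (2(EG − F²)) = -sin(u)/(3*Abs(sin(u))).
At (u, v) = (pi/4, pi/2): H = -1/3.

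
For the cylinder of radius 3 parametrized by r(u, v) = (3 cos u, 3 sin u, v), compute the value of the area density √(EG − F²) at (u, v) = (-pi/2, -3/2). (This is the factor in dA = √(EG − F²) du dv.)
√(EG − F²)|_{(-pi/2, -3/2)} = 3

E = 9, F = 0, G = 1, so EG − F² = 9. Taking the positive square root: √(EG − F²) = 3. At (u, v) = (-pi/2, -3/2): 3.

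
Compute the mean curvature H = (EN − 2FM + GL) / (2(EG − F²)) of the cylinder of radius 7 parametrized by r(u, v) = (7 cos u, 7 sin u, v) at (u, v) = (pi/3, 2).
H = -1/14

With E = 49, F = 0, G = 1, L = -7, M = 0, N = 0, assemble
  H = (EN − 2FM + GL) / (2(EG − F²)) = -1/14.
At (u, v) = (pi/3, 2): H = -1/14.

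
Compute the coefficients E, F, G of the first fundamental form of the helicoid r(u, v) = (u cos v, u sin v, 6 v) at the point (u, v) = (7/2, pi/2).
E = 1;  F = 0;  G = 193/4

Partials: r_u = (cos(v), sin(v), 0), r_v = (-u*sin(v), u*cos(v), 6). As functions of (u, v):
  E = r_u · r_u = 1,
  F = r_u · r_v = 0,
  G = r_v · r_v = u^2 + 36.
Evaluating at (u, v) = (7/2, pi/2): E = 1, F = 0, G = 193/4.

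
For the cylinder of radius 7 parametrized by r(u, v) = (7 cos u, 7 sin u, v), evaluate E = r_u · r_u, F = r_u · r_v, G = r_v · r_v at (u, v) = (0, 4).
E = 49;  F = 0;  G = 1

Partials: r_u = (-7*sin(u), 7*cos(u), 0), r_v = (0, 0, 1). As functions of (u, v):
  E = r_u · r_u = 49,
  F = r_u · r_v = 0,
  G = r_v · r_v = 1.
Evaluating at (u, v) = (0, 4): E = 49, F = 0, G = 1.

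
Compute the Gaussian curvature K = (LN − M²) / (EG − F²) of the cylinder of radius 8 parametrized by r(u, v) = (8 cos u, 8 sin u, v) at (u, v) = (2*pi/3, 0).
K = 0

Coefficients of the first fundamental form: E = 64, F = 0, G = 1.
Coefficients of the second fundamental form: L = -8, M = 0, N = 0.
Assemble K = (LN − M²)/(EG − F²) = 0. At (u, v) = (2*pi/3, 0): K = 0.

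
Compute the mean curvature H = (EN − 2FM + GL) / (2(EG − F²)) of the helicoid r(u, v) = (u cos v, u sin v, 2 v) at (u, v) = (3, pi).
H = 0

With E = 1, F = 0, G = u^2 + 4, L = 0, M = -2/sqrt(u^2 + 4), N = 0, assemble
  H = (EN − 2FM + GL) / (2(EG − F²)) = 0.
At (u, v) = (3, pi): H = 0.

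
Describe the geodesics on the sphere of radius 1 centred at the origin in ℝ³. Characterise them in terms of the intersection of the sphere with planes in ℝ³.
Geodesics on the sphere of radius 1 are great circles — circles of radius 1 obtained as the intersection of the sphere with planes through the origin (the centre of the sphere).

A curve α(t) of nonzero constant speed on the sphere of radius 1 is a geodesic iff its acceleration α̈ is everywhere normal to the surface, i.e. parallel to the radial vector α(t). Then d/dt(α × α̇) = α̇ × α̇ + α × α̈ = 0, so α × α̇ is a constant vector n ≠ 0 and α(t) · n = 0 for all t: α lies in the plane through the origin with normal n. The intersection of that plane with the sphere is a circle of radius 1 (a great circle). Conversely, a great circle traversed at constant speed has centripetal acceleration pointing at the origin, hence normal to the sphere, so every great circle is a geodesic.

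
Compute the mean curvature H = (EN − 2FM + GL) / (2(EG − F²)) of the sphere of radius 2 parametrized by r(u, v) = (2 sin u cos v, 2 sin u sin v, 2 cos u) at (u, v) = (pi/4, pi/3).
H = -1/2

With E = 4, F = 0, G = 4*sin(u)^2, L = -2*sin(u)/Abs(sin(u)), M = 0, N = -2*sin(u)^3/Abs(sin(u)), assemble
  H = (EN − 2FM + GL) / (2(EG − F²)) = -sin(u)/(2*Abs(sin(u))).
At (u, v) = (pi/4, pi/3): H = -1/2.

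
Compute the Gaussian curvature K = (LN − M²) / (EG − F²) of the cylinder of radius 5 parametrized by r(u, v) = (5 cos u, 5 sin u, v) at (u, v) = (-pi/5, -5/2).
K = 0

Coefficients of the first fundamental form: E = 25, F = 0, G = 1.
Coefficients of the second fundamental form: L = -5, M = 0, N = 0.
Assemble K = (LN − M²)/(EG − F²) = 0. At (u, v) = (-pi/5, -5/2): K = 0.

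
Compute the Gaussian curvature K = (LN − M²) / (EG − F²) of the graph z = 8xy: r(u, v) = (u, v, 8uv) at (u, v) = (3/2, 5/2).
K = -64/297025

Coefficients of the first fundamental form: E = 64*v^2 + 1, F = 64*u*v, G = 64*u^2 + 1.
Coefficients of the second fundamental form: L = 0, M = 8/sqrt(64*u^2 + 64*v^2 + 1), N = 0.
Assemble K = (LN − M²)/(EG − F²) = -64/(4096*u^4 + 8192*u^2*v^2 + 128*u^2 + 4096*v^4 + 128*v^2 + 1). At (u, v) = (3/2, 5/2): K = -64/297025.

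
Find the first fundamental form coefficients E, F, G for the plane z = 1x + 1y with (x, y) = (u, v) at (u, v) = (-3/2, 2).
E = 2;  F = 1;  G = 2

Partials: r_u = (1, 0, 1), r_v = (0, 1, 1). As functions of (u, v):
  E = r_u · r_u = 2,
  F = r_u · r_v = 1,
  G = r_v · r_v = 2.
Evaluating at (u, v) = (-3/2, 2): E = 2, F = 1, G = 2.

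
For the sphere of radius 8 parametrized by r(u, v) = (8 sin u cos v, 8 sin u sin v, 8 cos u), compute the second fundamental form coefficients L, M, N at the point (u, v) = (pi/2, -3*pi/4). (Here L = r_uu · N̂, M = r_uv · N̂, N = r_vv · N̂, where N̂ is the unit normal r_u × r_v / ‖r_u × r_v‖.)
L = -8;  M = 0;  N = -8

Compute the unit normal N̂(u, v) = (sin(u)^2*cos(v)/Abs(sin(u)), sin(u)^2*sin(v)/Abs(sin(u)), sin(2*u)/(2*Abs(sin(u)))), and the second partials r_uu, r_uv, r_vv. Take dot products:
  L(u, v) = r_uu · N̂ = -8*sin(u)/Abs(sin(u)),
  M(u, v) = r_uv · N̂ = 0,
  N(u, v) = r_vv · N̂ = -8*sin(u)^3/Abs(sin(u)).
Evaluating at (u, v) = (pi/2, -3*pi/4):
  L = -8, M = 0, N = -8.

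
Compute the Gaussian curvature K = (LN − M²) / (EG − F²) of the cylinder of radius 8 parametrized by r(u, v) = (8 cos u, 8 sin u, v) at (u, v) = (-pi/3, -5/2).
K = 0

Coefficients of the first fundamental form: E = 64, F = 0, G = 1.
Coefficients of the second fundamental form: L = -8, M = 0, N = 0.
Assemble K = (LN − M²)/(EG − F²) = 0. At (u, v) = (-pi/3, -5/2): K = 0.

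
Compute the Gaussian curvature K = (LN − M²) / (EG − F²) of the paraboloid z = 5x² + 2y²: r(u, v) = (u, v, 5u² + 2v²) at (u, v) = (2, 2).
K = 8/43245

Coefficients of the first fundamental form: E = 100*u^2 + 1, F = 40*u*v, G = 16*v^2 + 1.
Coefficients of the second fundamental form: L = 10/sqrt(100*u^2 + 16*v^2 + 1), M = 0, N = 4/sqrt(100*u^2 + 16*v^2 + 1).
Assemble K = (LN − M²)/(EG − F²) = 40/(10000*u^4 + 3200*u^2*v^2 + 200*u^2 + 256*v^4 + 32*v^2 + 1). At (u, v) = (2, 2): K = 8/43245.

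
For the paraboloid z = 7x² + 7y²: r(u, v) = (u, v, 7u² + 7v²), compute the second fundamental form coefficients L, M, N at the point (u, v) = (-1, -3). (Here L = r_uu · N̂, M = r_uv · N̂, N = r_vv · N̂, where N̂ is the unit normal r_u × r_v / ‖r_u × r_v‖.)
L = 14*sqrt(1961)/1961;  M = 0;  N = 14*sqrt(1961)/1961

Compute the unit normal N̂(u, v) = (-14*u/sqrt(196*u^2 + 196*v^2 + 1), -14*v/sqrt(196*u^2 + 196*v^2 + 1), 1/sqrt(196*u^2 + 196*v^2 + 1)), and the second partials r_uu, r_uv, r_vv. Take dot products:
  L(u, v) = r_uu · N̂ = 14/sqrt(196*u^2 + 196*v^2 + 1),
  M(u, v) = r_uv · N̂ = 0,
  N(u, v) = r_vv · N̂ = 14/sqrt(196*u^2 + 196*v^2 + 1).
Evaluating at (u, v) = (-1, -3):
  L = 14*sqrt(1961)/1961, M = 0, N = 14*sqrt(1961)/1961.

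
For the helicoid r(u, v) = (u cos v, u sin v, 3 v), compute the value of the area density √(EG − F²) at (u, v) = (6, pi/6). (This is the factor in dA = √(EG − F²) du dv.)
√(EG − F²)|_{(6, pi/6)} = 3*sqrt(5)

E = 1, F = 0, G = u^2 + 9, so EG − F² = u^2 + 9. Taking the positive square root: √(EG − F²) = sqrt(u^2 + 9). At (u, v) = (6, pi/6): 3*sqrt(5).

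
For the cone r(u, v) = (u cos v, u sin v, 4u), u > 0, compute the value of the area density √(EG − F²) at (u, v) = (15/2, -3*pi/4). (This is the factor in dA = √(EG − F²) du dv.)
√(EG − F²)|_{(15/2, -3*pi/4)} = 15*sqrt(17)/2

E = 17, F = 0, G = u^2, so EG − F² = 17*u^2. Taking the positive square root: √(EG − F²) = sqrt(17)*Abs(u). At (u, v) = (15/2, -3*pi/4): 15*sqrt(17)/2.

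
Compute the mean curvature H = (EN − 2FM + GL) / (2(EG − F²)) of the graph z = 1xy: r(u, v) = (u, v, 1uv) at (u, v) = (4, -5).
H = 5*sqrt(42)/441

With E = v^2 + 1, F = u*v, G = u^2 + 1, L = 0, M = 1/sqrt(u^2 + v^2 + 1), N = 0, assemble
  H = (EN − 2FM + GL) / (2(EG − F²)) = -u*v/(u^2 + v^2 + 1)^(3/2).
At (u, v) = (4, -5): H = 5*sqrt(42)/441.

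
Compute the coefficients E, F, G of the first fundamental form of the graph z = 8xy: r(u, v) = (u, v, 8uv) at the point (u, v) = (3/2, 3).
E = 577;  F = 288;  G = 145

Partials: r_u = (1, 0, 8*v), r_v = (0, 1, 8*u). As functions of (u, v):
  E = r_u · r_u = 64*v^2 + 1,
  F = r_u · r_v = 64*u*v,
  G = r_v · r_v = 64*u^2 + 1.
Evaluating at (u, v) = (3/2, 3): E = 577, F = 288, G = 145.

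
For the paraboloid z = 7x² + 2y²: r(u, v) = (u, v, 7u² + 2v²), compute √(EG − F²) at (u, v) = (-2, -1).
√(EG − F²)|_{(-2, -1)} = 3*sqrt(89)

E = 196*u^2 + 1, F = 56*u*v, G = 16*v^2 + 1; EG − F² = 196*u^2 + 16*v^2 + 1; √(EG − F²) = sqrt(196*u^2 + 16*v^2 + 1). At the given point: 3*sqrt(89).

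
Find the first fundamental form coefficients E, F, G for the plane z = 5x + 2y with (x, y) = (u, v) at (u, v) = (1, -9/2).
E = 26;  F = 10;  G = 5

Partials: r_u = (1, 0, 5), r_v = (0, 1, 2). As functions of (u, v):
  E = r_u · r_u = 26,
  F = r_u · r_v = 10,
  G = r_v · r_v = 5.
Evaluating at (u, v) = (1, -9/2): E = 26, F = 10, G = 5.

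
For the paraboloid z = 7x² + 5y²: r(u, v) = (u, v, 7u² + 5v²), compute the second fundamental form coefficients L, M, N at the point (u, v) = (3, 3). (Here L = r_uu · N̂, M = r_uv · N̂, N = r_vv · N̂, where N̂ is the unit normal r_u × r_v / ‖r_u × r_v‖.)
L = 14*sqrt(2665)/2665;  M = 0;  N = 2*sqrt(2665)/533

Compute the unit normal N̂(u, v) = (-14*u/sqrt(196*u^2 + 100*v^2 + 1), -10*v/sqrt(196*u^2 + 100*v^2 + 1), 1/sqrt(196*u^2 + 100*v^2 + 1)), and the second partials r_uu, r_uv, r_vv. Take dot products:
  L(u, v) = r_uu · N̂ = 14/sqrt(196*u^2 + 100*v^2 + 1),
  M(u, v) = r_uv · N̂ = 0,
  N(u, v) = r_vv · N̂ = 10/sqrt(196*u^2 + 100*v^2 + 1).
Evaluating at (u, v) = (3, 3):
  L = 14*sqrt(2665)/2665, M = 0, N = 2*sqrt(2665)/533.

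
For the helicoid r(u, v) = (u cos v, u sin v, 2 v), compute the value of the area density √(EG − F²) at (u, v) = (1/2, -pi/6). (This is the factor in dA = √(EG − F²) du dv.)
√(EG − F²)|_{(1/2, -pi/6)} = sqrt(17)/2

E = 1, F = 0, G = u^2 + 4, so EG − F² = u^2 + 4. Taking the positive square root: √(EG − F²) = sqrt(u^2 + 4). At (u, v) = (1/2, -pi/6): sqrt(17)/2.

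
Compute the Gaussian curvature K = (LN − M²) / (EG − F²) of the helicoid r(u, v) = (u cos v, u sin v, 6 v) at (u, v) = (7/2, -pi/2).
K = -576/37249

Coefficients of the first fundamental form: E = 1, F = 0, G = u^2 + 36.
Coefficients of the second fundamental form: L = 0, M = -6/sqrt(u^2 + 36), N = 0.
Assemble K = (LN − M²)/(EG − F²) = -36/(u^2 + 36)^2. At (u, v) = (7/2, -pi/2): K = -576/37249.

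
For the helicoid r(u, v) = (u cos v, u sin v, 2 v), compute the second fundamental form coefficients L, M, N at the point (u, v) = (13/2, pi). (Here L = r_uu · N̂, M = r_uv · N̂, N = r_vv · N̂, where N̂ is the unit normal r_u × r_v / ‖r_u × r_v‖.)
L = 0;  M = -4*sqrt(185)/185;  N = 0

Compute the unit normal N̂(u, v) = (2*sin(v)/sqrt(u^2 + 4), -2*cos(v)/sqrt(u^2 + 4), u/sqrt(u^2 + 4)), and the second partials r_uu, r_uv, r_vv. Take dot products:
  L(u, v) = r_uu · N̂ = 0,
  M(u, v) = r_uv · N̂ = -2/sqrt(u^2 + 4),
  N(u, v) = r_vv · N̂ = 0.
Evaluating at (u, v) = (13/2, pi):
  L = 0, M = -4*sqrt(185)/185, N = 0.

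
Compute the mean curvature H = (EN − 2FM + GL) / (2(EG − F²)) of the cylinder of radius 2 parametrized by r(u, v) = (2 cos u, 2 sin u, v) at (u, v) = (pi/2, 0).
H = -1/4

With E = 4, F = 0, G = 1, L = -2, M = 0, N = 0, assemble
  H = (EN − 2FM + GL) / (2(EG − F²)) = -1/4.
At (u, v) = (pi/2, 0): H = -1/4.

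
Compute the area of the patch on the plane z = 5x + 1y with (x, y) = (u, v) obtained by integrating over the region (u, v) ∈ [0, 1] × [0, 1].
Area = 3*sqrt(3)

Area = ∫∫ √(EG − F²) du dv with √(EG − F²) = 3*sqrt(3). Integrating over [0, 1] × [0, 1] gives 3*sqrt(3).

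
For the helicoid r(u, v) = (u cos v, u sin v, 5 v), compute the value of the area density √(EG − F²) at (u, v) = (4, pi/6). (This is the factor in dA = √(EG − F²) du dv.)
√(EG − F²)|_{(4, pi/6)} = sqrt(41)

E = 1, F = 0, G = u^2 + 25, so EG − F² = u^2 + 25. Taking the positive square root: √(EG − F²) = sqrt(u^2 + 25). At (u, v) = (4, pi/6): sqrt(41).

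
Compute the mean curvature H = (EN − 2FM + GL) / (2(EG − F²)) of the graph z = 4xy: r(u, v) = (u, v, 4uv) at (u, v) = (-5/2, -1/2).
H = -16*sqrt(105)/2205

With E = 16*v^2 + 1, F = 16*u*v, G = 16*u^2 + 1, L = 0, M = 4/sqrt(16*u^2 + 16*v^2 + 1), N = 0, assemble
  H = (EN − 2FM + GL) / (2(EG − F²)) = -64*u*v/(16*u^2 + 16*v^2 + 1)^(3/2).
At (u, v) = (-5/2, -1/2): H = -16*sqrt(105)/2205.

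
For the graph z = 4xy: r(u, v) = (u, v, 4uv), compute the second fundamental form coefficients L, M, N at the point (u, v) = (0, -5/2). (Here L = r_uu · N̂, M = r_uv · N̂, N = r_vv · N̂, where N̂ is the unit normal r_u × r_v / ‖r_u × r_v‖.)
L = 0;  M = 4*sqrt(101)/101;  N = 0

Compute the unit normal N̂(u, v) = (-4*v/sqrt(16*u^2 + 16*v^2 + 1), -4*u/sqrt(16*u^2 + 16*v^2 + 1), 1/sqrt(16*u^2 + 16*v^2 + 1)), and the second partials r_uu, r_uv, r_vv. Take dot products:
  L(u, v) = r_uu · N̂ = 0,
  M(u, v) = r_uv · N̂ = 4/sqrt(16*u^2 + 16*v^2 + 1),
  N(u, v) = r_vv · N̂ = 0.
Evaluating at (u, v) = (0, -5/2):
  L = 0, M = 4*sqrt(101)/101, N = 0.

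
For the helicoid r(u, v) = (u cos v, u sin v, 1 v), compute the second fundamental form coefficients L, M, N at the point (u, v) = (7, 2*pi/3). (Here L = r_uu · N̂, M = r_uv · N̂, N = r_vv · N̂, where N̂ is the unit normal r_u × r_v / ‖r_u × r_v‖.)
L = 0;  M = -sqrt(2)/10;  N = 0

Compute the unit normal N̂(u, v) = (sin(v)/sqrt(u^2 + 1), -cos(v)/sqrt(u^2 + 1), u/sqrt(u^2 + 1)), and the second partials r_uu, r_uv, r_vv. Take dot products:
  L(u, v) = r_uu · N̂ = 0,
  M(u, v) = r_uv · N̂ = -1/sqrt(u^2 + 1),
  N(u, v) = r_vv · N̂ = 0.
Evaluating at (u, v) = (7, 2*pi/3):
  L = 0, M = -sqrt(2)/10, N = 0.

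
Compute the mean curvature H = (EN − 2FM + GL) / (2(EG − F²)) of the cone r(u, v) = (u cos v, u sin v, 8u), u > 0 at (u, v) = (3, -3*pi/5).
H = 4*sqrt(65)/195

With E = 65, F = 0, G = u^2, L = 0, M = 0, N = 8*sqrt(65)*u^2/(65*Abs(u)), assemble
  H = (EN − 2FM + GL) / (2(EG − F²)) = 4*sqrt(65)/(65*Abs(u)).
At (u, v) = (3, -3*pi/5): H = 4*sqrt(65)/195.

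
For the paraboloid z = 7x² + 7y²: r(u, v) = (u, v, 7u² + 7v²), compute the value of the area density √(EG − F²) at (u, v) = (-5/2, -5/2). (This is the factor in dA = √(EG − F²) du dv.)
√(EG − F²)|_{(-5/2, -5/2)} = sqrt(2451)

E = 196*u^2 + 1, F = 196*u*v, G = 196*v^2 + 1, so EG − F² = 196*u^2 + 196*v^2 + 1. Taking the positive square root: √(EG − F²) = sqrt(196*u^2 + 196*v^2 + 1). At (u, v) = (-5/2, -5/2): sqrt(2451).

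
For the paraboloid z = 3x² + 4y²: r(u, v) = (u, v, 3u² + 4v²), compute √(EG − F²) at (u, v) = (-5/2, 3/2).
√(EG − F²)|_{(-5/2, 3/2)} = sqrt(370)

E = 36*u^2 + 1, F = 48*u*v, G = 64*v^2 + 1; EG − F² = 36*u^2 + 64*v^2 + 1; √(EG − F²) = sqrt(36*u^2 + 64*v^2 + 1). At the given point: sqrt(370).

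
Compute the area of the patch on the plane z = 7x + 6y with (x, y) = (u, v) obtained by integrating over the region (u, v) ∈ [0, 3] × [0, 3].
Area = 9*sqrt(86)

Area = ∫∫ √(EG − F²) du dv with √(EG − F²) = sqrt(86). Integrating over [0, 3] × [0, 3] gives 9*sqrt(86).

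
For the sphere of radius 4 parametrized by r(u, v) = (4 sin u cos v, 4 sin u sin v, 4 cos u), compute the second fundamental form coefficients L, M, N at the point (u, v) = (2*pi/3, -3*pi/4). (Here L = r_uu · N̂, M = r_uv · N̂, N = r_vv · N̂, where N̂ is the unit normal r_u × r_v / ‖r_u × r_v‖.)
L = -4;  M = 0;  N = -3

Compute the unit normal N̂(u, v) = (sin(u)^2*cos(v)/Abs(sin(u)), sin(u)^2*sin(v)/Abs(sin(u)), sin(2*u)/(2*Abs(sin(u)))), and the second partials r_uu, r_uv, r_vv. Take dot products:
  L(u, v) = r_uu · N̂ = -4*sin(u)/Abs(sin(u)),
  M(u, v) = r_uv · N̂ = 0,
  N(u, v) = r_vv · N̂ = -4*sin(u)^3/Abs(sin(u)).
Evaluating at (u, v) = (2*pi/3, -3*pi/4):
  L = -4, M = 0, N = -3.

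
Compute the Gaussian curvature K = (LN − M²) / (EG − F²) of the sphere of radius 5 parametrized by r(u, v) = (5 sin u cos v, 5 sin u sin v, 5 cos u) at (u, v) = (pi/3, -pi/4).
K = 1/25

Coefficients of the first fundamental form: E = 25, F = 0, G = 25*sin(u)^2.
Coefficients of the second fundamental form: L = -5*sin(u)/Abs(sin(u)), M = 0, N = -5*sin(u)^3/Abs(sin(u)).
Assemble K = (LN − M²)/(EG − F²) = 1/25. At (u, v) = (pi/3, -pi/4): K = 1/25.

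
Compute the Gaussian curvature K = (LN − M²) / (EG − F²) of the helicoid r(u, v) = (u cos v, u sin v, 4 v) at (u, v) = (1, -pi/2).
K = -16/289

Coefficients of the first fundamental form: E = 1, F = 0, G = u^2 + 16.
Coefficients of the second fundamental form: L = 0, M = -4/sqrt(u^2 + 16), N = 0.
Assemble K = (LN − M²)/(EG − F²) = -16/(u^2 + 16)^2. At (u, v) = (1, -pi/2): K = -16/289.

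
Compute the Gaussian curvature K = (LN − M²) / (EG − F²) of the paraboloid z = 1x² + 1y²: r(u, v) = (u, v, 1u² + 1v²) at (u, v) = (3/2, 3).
K = 1/529

Coefficients of the first fundamental form: E = 4*u^2 + 1, F = 4*u*v, G = 4*v^2 + 1.
Coefficients of the second fundamental form: L = 2/sqrt(4*u^2 + 4*v^2 + 1), M = 0, N = 2/sqrt(4*u^2 + 4*v^2 + 1).
Assemble K = (LN − M²)/(EG − F²) = 4/(16*u^4 + 32*u^2*v^2 + 8*u^2 + 16*v^4 + 8*v^2 + 1). At (u, v) = (3/2, 3): K = 1/529.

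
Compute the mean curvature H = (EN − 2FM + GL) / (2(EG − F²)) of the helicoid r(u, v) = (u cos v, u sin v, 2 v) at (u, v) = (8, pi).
H = 0

With E = 1, F = 0, G = u^2 + 4, L = 0, M = -2/sqrt(u^2 + 4), N = 0, assemble
  H = (EN − 2FM + GL) / (2(EG − F²)) = 0.
At (u, v) = (8, pi): H = 0.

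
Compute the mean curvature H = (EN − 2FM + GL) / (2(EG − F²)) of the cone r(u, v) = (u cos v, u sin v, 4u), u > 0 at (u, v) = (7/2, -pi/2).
H = 4*sqrt(17)/119

With E = 17, F = 0, G = u^2, L = 0, M = 0, N = 4*sqrt(17)*u^2/(17*Abs(u)), assemble
  H = (EN − 2FM + GL) / (2(EG − F²)) = 2*sqrt(17)/(17*Abs(u)).
At (u, v) = (7/2, -pi/2): H = 4*sqrt(17)/119.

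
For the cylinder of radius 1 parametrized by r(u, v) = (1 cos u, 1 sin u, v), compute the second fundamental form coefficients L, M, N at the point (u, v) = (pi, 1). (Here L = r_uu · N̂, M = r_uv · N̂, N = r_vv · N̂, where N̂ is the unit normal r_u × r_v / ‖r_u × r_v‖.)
L = -1;  M = 0;  N = 0

Compute the unit normal N̂(u, v) = (cos(u), sin(u), 0), and the second partials r_uu, r_uv, r_vv. Take dot products:
  L(u, v) = r_uu · N̂ = -1,
  M(u, v) = r_uv · N̂ = 0,
  N(u, v) = r_vv · N̂ = 0.
Evaluating at (u, v) = (pi, 1):
  L = -1, M = 0, N = 0.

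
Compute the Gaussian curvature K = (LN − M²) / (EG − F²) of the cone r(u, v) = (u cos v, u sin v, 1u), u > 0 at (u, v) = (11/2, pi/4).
K = 0

Coefficients of the first fundamental form: E = 2, F = 0, G = u^2.
Coefficients of the second fundamental form: L = 0, M = 0, N = sqrt(2)*u^2/(2*Abs(u)).
Assemble K = (LN − M²)/(EG − F²) = 0. At (u, v) = (11/2, pi/4): K = 0.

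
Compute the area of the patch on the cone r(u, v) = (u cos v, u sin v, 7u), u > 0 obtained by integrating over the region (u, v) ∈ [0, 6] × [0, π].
Area = 90*sqrt(2)*pi

Area = ∫∫ √(EG − F²) du dv with √(EG − F²) = 5*sqrt(2)*Abs(u). Integrating over [0, 6] × [0, π] gives 90*sqrt(2)*pi.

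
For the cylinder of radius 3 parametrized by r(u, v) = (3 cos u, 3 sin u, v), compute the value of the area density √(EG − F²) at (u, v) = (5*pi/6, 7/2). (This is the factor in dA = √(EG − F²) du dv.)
√(EG − F²)|_{(5*pi/6, 7/2)} = 3

E = 9, F = 0, G = 1, so EG − F² = 9. Taking the positive square root: √(EG − F²) = 3. At (u, v) = (5*pi/6, 7/2): 3.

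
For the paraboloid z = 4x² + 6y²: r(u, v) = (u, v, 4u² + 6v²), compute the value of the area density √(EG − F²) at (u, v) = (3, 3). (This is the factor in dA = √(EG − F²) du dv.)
√(EG − F²)|_{(3, 3)} = sqrt(1873)

E = 64*u^2 + 1, F = 96*u*v, G = 144*v^2 + 1, so EG − F² = 64*u^2 + 144*v^2 + 1. Taking the positive square root: √(EG − F²) = sqrt(64*u^2 + 144*v^2 + 1). At (u, v) = (3, 3): sqrt(1873).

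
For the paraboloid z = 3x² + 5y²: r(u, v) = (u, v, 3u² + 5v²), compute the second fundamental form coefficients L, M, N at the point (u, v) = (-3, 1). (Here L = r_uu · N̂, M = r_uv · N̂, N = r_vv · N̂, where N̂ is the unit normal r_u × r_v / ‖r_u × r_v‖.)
L = 6*sqrt(17)/85;  M = 0;  N = 2*sqrt(17)/17

Compute the unit normal N̂(u, v) = (-6*u/sqrt(36*u^2 + 100*v^2 + 1), -10*v/sqrt(36*u^2 + 100*v^2 + 1), 1/sqrt(36*u^2 + 100*v^2 + 1)), and the second partials r_uu, r_uv, r_vv. Take dot products:
  L(u, v) = r_uu · N̂ = 6/sqrt(36*u^2 + 100*v^2 + 1),
  M(u, v) = r_uv · N̂ = 0,
  N(u, v) = r_vv · N̂ = 10/sqrt(36*u^2 + 100*v^2 + 1).
Evaluating at (u, v) = (-3, 1):
  L = 6*sqrt(17)/85, M = 0, N = 2*sqrt(17)/17.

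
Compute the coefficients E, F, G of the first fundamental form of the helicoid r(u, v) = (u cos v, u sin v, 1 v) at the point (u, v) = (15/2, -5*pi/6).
E = 1;  F = 0;  G = 229/4

Partials: r_u = (cos(v), sin(v), 0), r_v = (-u*sin(v), u*cos(v), 1). As functions of (u, v):
  E = r_u · r_u = 1,
  F = r_u · r_v = 0,
  G = r_v · r_v = u^2 + 1.
Evaluating at (u, v) = (15/2, -5*pi/6): E = 1, F = 0, G = 229/4.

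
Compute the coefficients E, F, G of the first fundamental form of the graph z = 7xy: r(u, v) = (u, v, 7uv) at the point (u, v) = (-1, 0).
E = 1;  F = 0;  G = 50

Partials: r_u = (1, 0, 7*v), r_v = (0, 1, 7*u). As functions of (u, v):
  E = r_u · r_u = 49*v^2 + 1,
  F = r_u · r_v = 49*u*v,
  G = r_v · r_v = 49*u^2 + 1.
Evaluating at (u, v) = (-1, 0): E = 1, F = 0, G = 50.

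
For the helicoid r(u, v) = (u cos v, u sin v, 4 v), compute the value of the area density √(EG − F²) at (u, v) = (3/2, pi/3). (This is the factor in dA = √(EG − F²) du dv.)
√(EG − F²)|_{(3/2, pi/3)} = sqrt(73)/2

E = 1, F = 0, G = u^2 + 16, so EG − F² = u^2 + 16. Taking the positive square root: √(EG − F²) = sqrt(u^2 + 16). At (u, v) = (3/2, pi/3): sqrt(73)/2.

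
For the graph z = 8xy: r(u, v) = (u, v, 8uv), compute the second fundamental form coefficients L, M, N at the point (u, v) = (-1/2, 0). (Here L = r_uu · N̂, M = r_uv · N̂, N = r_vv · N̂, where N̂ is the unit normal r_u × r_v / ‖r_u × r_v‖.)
L = 0;  M = 8*sqrt(17)/17;  N = 0

Compute the unit normal N̂(u, v) = (-8*v/sqrt(64*u^2 + 64*v^2 + 1), -8*u/sqrt(64*u^2 + 64*v^2 + 1), 1/sqrt(64*u^2 + 64*v^2 + 1)), and the second partials r_uu, r_uv, r_vv. Take dot products:
  L(u, v) = r_uu · N̂ = 0,
  M(u, v) = r_uv · N̂ = 8/sqrt(64*u^2 + 64*v^2 + 1),
  N(u, v) = r_vv · N̂ = 0.
Evaluating at (u, v) = (-1/2, 0):
  L = 0, M = 8*sqrt(17)/17, N = 0.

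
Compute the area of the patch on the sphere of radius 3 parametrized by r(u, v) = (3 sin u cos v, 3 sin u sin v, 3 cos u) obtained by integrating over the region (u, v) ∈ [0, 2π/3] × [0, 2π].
Area = 27*pi

Area = ∫∫ √(EG − F²) du dv with √(EG − F²) = 9*Abs(sin(u)). Integrating over [0, 2π/3] × [0, 2π] gives 27*pi.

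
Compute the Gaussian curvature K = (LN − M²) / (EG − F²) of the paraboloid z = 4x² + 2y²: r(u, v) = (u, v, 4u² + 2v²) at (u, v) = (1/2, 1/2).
K = 32/441

Coefficients of the first fundamental form: E = 64*u^2 + 1, F = 32*u*v, G = 16*v^2 + 1.
Coefficients of the second fundamental form: L = 8/sqrt(64*u^2 + 16*v^2 + 1), M = 0, N = 4/sqrt(64*u^2 + 16*v^2 + 1).
Assemble K = (LN − M²)/(EG − F²) = 32/(4096*u^4 + 2048*u^2*v^2 + 128*u^2 + 256*v^4 + 32*v^2 + 1). At (u, v) = (1/2, 1/2): K = 32/441.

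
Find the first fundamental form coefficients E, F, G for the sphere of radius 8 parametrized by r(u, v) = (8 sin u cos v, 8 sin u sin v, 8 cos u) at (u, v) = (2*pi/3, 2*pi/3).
E = 64;  F = 0;  G = 48

Partials: r_u = (8*cos(u)*cos(v), 8*sin(v)*cos(u), -8*sin(u)), r_v = (-8*sin(u)*sin(v), 8*sin(u)*cos(v), 0). As functions of (u, v):
  E = r_u · r_u = 64,
  F = r_u · r_v = 0,
  G = r_v · r_v = 64*sin(u)^2.
Evaluating at (u, v) = (2*pi/3, 2*pi/3): E = 64, F = 0, G = 48.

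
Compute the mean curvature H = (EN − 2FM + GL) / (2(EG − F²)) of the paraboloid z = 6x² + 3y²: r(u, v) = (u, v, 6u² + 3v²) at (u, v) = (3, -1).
H = 4113*sqrt(1333)/1776889

With E = 144*u^2 + 1, F = 72*u*v, G = 36*v^2 + 1, L = 12/sqrt(144*u^2 + 36*v^2 + 1), M = 0, N = 6/sqrt(144*u^2 + 36*v^2 + 1), assemble
  H = (EN − 2FM + GL) / (2(EG − F²)) = 9*(48*u^2 + 24*v^2 + 1)/(144*u^2 + 36*v^2 + 1)^(3/2).
At (u, v) = (3, -1): H = 4113*sqrt(1333)/1776889.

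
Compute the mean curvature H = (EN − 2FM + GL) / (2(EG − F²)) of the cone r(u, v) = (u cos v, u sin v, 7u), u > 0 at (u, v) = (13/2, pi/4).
H = 7*sqrt(2)/130

With E = 50, F = 0, G = u^2, L = 0, M = 0, N = 7*sqrt(2)*u^2/(10*Abs(u)), assemble
  H = (EN − 2FM + GL) / (2(EG − F²)) = 7*sqrt(2)/(20*Abs(u)).
At (u, v) = (13/2, pi/4): H = 7*sqrt(2)/130.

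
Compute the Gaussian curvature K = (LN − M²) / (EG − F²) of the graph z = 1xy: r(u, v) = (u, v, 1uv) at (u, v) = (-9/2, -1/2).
K = -4/1849

Coefficients of the first fundamental form: E = v^2 + 1, F = u*v, G = u^2 + 1.
Coefficients of the second fundamental form: L = 0, M = 1/sqrt(u^2 + v^2 + 1), N = 0.
Assemble K = (LN − M²)/(EG − F²) = 1/((u^2*v^2 - (u^2 + 1)*(v^2 + 1))*(u^2 + v^2 + 1)). At (u, v) = (-9/2, -1/2): K = -4/1849.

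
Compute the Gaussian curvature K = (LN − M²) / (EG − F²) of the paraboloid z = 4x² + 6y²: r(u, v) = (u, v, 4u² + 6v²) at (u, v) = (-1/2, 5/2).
K = 96/840889

Coefficients of the first fundamental form: E = 64*u^2 + 1, F = 96*u*v, G = 144*v^2 + 1.
Coefficients of the second fundamental form: L = 8/sqrt(64*u^2 + 144*v^2 + 1), M = 0, N = 12/sqrt(64*u^2 + 144*v^2 + 1).
Assemble K = (LN − M²)/(EG − F²) = 96/(4096*u^4 + 18432*u^2*v^2 + 128*u^2 + 20736*v^4 + 288*v^2 + 1). At (u, v) = (-1/2, 5/2): K = 96/840889.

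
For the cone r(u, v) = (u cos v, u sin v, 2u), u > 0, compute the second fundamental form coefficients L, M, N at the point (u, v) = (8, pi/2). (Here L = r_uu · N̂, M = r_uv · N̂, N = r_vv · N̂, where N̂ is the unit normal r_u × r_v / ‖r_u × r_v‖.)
L = 0;  M = 0;  N = 16*sqrt(5)/5

Compute the unit normal N̂(u, v) = (-2*sqrt(5)*u*cos(v)/(5*Abs(u)), -2*sqrt(5)*u*sin(v)/(5*Abs(u)), sqrt(5)*u/(5*Abs(u))), and the second partials r_uu, r_uv, r_vv. Take dot products:
  L(u, v) = r_uu · N̂ = 0,
  M(u, v) = r_uv · N̂ = 0,
  N(u, v) = r_vv · N̂ = 2*sqrt(5)*u^2/(5*Abs(u)).
Evaluating at (u, v) = (8, pi/2):
  L = 0, M = 0, N = 16*sqrt(5)/5.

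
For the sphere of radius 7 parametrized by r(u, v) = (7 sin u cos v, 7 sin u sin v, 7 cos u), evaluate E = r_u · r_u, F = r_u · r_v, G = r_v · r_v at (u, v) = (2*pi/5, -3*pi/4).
E = 49;  F = 0;  G = 49*sqrt(5)/8 + 245/8

Partials: r_u = (7*cos(u)*cos(v), 7*sin(v)*cos(u), -7*sin(u)), r_v = (-7*sin(u)*sin(v), 7*sin(u)*cos(v), 0). As functions of (u, v):
  E = r_u · r_u = 49,
  F = r_u · r_v = 0,
  G = r_v · r_v = 49*sin(u)^2.
Evaluating at (u, v) = (2*pi/5, -3*pi/4): E = 49, F = 0, G = 49*sqrt(5)/8 + 245/8.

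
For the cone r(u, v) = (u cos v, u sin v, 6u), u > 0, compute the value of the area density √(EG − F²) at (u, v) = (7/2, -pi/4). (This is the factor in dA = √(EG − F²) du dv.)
√(EG − F²)|_{(7/2, -pi/4)} = 7*sqrt(37)/2

E = 37, F = 0, G = u^2, so EG − F² = 37*u^2. Taking the positive square root: √(EG − F²) = sqrt(37)*Abs(u). At (u, v) = (7/2, -pi/4): 7*sqrt(37)/2.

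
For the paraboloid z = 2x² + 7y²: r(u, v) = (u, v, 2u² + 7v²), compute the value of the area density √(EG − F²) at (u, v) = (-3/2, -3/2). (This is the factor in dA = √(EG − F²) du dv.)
√(EG − F²)|_{(-3/2, -3/2)} = sqrt(478)

E = 16*u^2 + 1, F = 56*u*v, G = 196*v^2 + 1, so EG − F² = 16*u^2 + 196*v^2 + 1. Taking the positive square root: √(EG − F²) = sqrt(16*u^2 + 196*v^2 + 1). At (u, v) = (-3/2, -3/2): sqrt(478).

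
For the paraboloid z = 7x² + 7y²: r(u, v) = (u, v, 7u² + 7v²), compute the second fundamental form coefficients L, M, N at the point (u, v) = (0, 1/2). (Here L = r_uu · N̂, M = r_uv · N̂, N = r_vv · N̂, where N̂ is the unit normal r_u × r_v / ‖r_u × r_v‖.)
L = 7*sqrt(2)/5;  M = 0;  N = 7*sqrt(2)/5

Compute the unit normal N̂(u, v) = (-14*u/sqrt(196*u^2 + 196*v^2 + 1), -14*v/sqrt(196*u^2 + 196*v^2 + 1), 1/sqrt(196*u^2 + 196*v^2 + 1)), and the second partials r_uu, r_uv, r_vv. Take dot products:
  L(u, v) = r_uu · N̂ = 14/sqrt(196*u^2 + 196*v^2 + 1),
  M(u, v) = r_uv · N̂ = 0,
  N(u, v) = r_vv · N̂ = 14/sqrt(196*u^2 + 196*v^2 + 1).
Evaluating at (u, v) = (0, 1/2):
  L = 7*sqrt(2)/5, M = 0, N = 7*sqrt(2)/5.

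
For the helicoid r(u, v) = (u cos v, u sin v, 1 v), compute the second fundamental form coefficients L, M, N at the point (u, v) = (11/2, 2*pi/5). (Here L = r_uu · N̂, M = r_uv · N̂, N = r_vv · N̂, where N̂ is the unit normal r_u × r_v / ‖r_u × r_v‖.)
L = 0;  M = -2*sqrt(5)/25;  N = 0

Compute the unit normal N̂(u, v) = (sin(v)/sqrt(u^2 + 1), -cos(v)/sqrt(u^2 + 1), u/sqrt(u^2 + 1)), and the second partials r_uu, r_uv, r_vv. Take dot products:
  L(u, v) = r_uu · N̂ = 0,
  M(u, v) = r_uv · N̂ = -1/sqrt(u^2 + 1),
  N(u, v) = r_vv · N̂ = 0.
Evaluating at (u, v) = (11/2, 2*pi/5):
  L = 0, M = -2*sqrt(5)/25, N = 0.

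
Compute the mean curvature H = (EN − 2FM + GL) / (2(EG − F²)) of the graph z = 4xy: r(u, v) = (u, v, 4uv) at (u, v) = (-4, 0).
H = 0

With E = 16*v^2 + 1, F = 16*u*v, G = 16*u^2 + 1, L = 0, M = 4/sqrt(16*u^2 + 16*v^2 + 1), N = 0, assemble
  H = (EN − 2FM + GL) / (2(EG − F²)) = -64*u*v/(16*u^2 + 16*v^2 + 1)^(3/2).
At (u, v) = (-4, 0): H = 0.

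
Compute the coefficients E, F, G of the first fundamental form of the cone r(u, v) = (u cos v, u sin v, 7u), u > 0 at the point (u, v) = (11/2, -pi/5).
E = 50;  F = 0;  G = 121/4

Partials: r_u = (cos(v), sin(v), 7), r_v = (-u*sin(v), u*cos(v), 0). As functions of (u, v):
  E = r_u · r_u = 50,
  F = r_u · r_v = 0,
  G = r_v · r_v = u^2.
Evaluating at (u, v) = (11/2, -pi/5): E = 50, F = 0, G = 121/4.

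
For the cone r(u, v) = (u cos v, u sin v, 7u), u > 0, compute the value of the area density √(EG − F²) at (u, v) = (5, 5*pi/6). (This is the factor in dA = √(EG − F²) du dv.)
√(EG − F²)|_{(5, 5*pi/6)} = 25*sqrt(2)

E = 50, F = 0, G = u^2, so EG − F² = 50*u^2. Taking the positive square root: √(EG − F²) = 5*sqrt(2)*Abs(u). At (u, v) = (5, 5*pi/6): 25*sqrt(2).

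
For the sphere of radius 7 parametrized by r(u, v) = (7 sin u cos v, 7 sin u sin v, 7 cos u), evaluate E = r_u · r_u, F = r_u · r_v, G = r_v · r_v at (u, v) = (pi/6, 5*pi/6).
E = 49;  F = 0;  G = 49/4

Partials: r_u = (7*cos(u)*cos(v), 7*sin(v)*cos(u), -7*sin(u)), r_v = (-7*sin(u)*sin(v), 7*sin(u)*cos(v), 0). As functions of (u, v):
  E = r_u · r_u = 49,
  F = r_u · r_v = 0,
  G = r_v · r_v = 49*sin(u)^2.
Evaluating at (u, v) = (pi/6, 5*pi/6): E = 49, F = 0, G = 49/4.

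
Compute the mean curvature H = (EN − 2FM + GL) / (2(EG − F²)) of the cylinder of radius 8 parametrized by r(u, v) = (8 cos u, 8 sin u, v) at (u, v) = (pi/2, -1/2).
H = -1/16

With E = 64, F = 0, G = 1, L = -8, M = 0, N = 0, assemble
  H = (EN − 2FM + GL) / (2(EG − F²)) = -1/16.
At (u, v) = (pi/2, -1/2): H = -1/16.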